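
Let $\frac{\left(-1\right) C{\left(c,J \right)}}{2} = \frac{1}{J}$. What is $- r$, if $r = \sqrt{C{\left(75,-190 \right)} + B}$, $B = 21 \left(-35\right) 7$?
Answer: $- \frac{i \sqrt{46433530}}{95} \approx - 71.729 i$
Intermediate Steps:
$C{\left(c,J \right)} = - \frac{2}{J}$
$B = -5145$ ($B = \left(-735\right) 7 = -5145$)
$r = \frac{i \sqrt{46433530}}{95}$ ($r = \sqrt{- \frac{2}{-190} - 5145} = \sqrt{\left(-2\right) \left(- \frac{1}{190}\right) - 5145} = \sqrt{\frac{1}{95} - 5145} = \sqrt{- \frac{488774}{95}} = \frac{i \sqrt{46433530}}{95} \approx 71.729 i$)
$- r = - \frac{i \sqrt{46433530}}{95}$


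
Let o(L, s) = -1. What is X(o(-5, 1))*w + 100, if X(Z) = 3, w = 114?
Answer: 442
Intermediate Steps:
X(o(-5, 1))*w + 100 = 3*114 + 100 = 342 + 100 = 442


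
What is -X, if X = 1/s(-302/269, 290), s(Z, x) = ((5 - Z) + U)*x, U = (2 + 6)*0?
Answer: -269/477630 ≈ -0.00056320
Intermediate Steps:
U = 0 (U = 8*0 = 0)
s(Z, x) = x*(5 - Z) (s(Z, x) = ((5 - Z) + 0)*x = (5 - Z)*x = x*(5 - Z))
X = 269/477630 (X = 1/(290*(5 - (-302)/269)) = 1/(290*(5 - 1*(-302/269))) = 1/(290*(5 + 302/269)) = 1/(290*(1647/269)) = 1/(477630/269) = 269/477630 ≈ 0.00056320)
-X = -1*269/477630 = -269/477630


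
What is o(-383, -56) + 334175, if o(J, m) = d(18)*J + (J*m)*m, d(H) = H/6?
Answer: -868062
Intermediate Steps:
d(H) = H/6 (d(H) = H*(⅙) = H/6)
o(J, m) = 3*J + J*m² (o(J, m) = ((⅙)*18)*J + (J*m)*m = 3*J + J*m²)
o(-383, -56) + 334175 = -383*(3 + (-56)²) + 334175 = -383*(3 + 3136) + 334175 = -383*3139 + 334175 = -1202237 + 334175 = -868062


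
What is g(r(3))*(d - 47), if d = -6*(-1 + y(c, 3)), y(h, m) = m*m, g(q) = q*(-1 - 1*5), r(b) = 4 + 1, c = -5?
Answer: 2850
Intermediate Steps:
r(b) = 5
g(q) = -6*q (g(q) = q*(-1 - 5) = q*(-6) = -6*q)
y(h, m) = m²
d = -48 (d = -6*(-1 + 3²) = -6*(-1 + 9) = -6*8 = -48)
g(r(3))*(d - 47) = (-6*5)*(-48 - 47) = -30*(-95) = 2850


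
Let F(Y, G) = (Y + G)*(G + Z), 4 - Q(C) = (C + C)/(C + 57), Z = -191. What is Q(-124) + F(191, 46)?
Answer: -2302435/67 ≈ -34365.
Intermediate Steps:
Q(C) = 4 - 2*C/(57 + C) (Q(C) = 4 - (C + C)/(C + 57) = 4 - 2*C/(57 + C))
F(Y, G) = (-191 + G)*(G + Y) (F(Y, G) = (Y + G)*(G - 191) = (G + Y)*(-191 + G) = (-191 + G)*(G + Y))
Q(-124) + F(191, 46) = 2*(114 - 124)/(57 - 124) + (46² - 191*46 - 191*191 + 46*191) = 2*(-10)/(-67) + (2116 - 8786 - 36481 + 8786) = 2*(-1/67)*(-10) - 34365 = 20/67 - 34365 = -2302435/67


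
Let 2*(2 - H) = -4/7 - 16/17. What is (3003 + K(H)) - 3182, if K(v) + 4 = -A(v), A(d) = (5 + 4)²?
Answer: -264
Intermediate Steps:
A(d) = 81 (A(d) = 9² = 81)
H = 328/119 (H = 2 - (-4/7 - 16/17)/2 = 2 - ½*(-180/119) = 2 + 90/119 = 328/119 ≈ 2.7563)
K(v) = -85 (K(v) = -4 - 1*81 = -4 - 81 = -85)
(3003 + K(H)) - 3182 = (3003 - 85) - 3182 = 2918 - 3182 = -264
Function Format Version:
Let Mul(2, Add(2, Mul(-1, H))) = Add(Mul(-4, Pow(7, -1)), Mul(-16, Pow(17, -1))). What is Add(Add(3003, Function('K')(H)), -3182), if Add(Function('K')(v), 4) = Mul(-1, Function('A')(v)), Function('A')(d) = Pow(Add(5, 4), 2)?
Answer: -264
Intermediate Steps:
Function('A')(d) = 81 (Function('A')(d) = Pow(9, 2) = 81)
H = Rational(328, 119) (H = Add(2, Mul(Rational(-1, 2), Add(Mul(-4, Pow(7, -1)), Mul(-16, Pow(17, -1))))) = Add(2, Mul(Rational(-1, 2), Add(Mul(-4, Rational(1, 7)), Mul(-16, Rational(1, 17))))) = Add(2, Mul(Rational(-1, 2), Add(Rational(-4, 7), Rational(-16, 17)))) = Add(2, Mul(Rational(-1, 2), Rational(-180, 119))) = Add(2, Rational(90, 119)) = Rational(328, 119) ≈ 2.7563)
Function('K')(v) = -85 (Function('K')(v) = Add(-4, Mul(-1, 81)) = Add(-4, -81) = -85)
Add(Add(3003, Function('K')(H)), -3182) = Add(Add(3003, -85), -3182) = Add(2918, -3182) = -264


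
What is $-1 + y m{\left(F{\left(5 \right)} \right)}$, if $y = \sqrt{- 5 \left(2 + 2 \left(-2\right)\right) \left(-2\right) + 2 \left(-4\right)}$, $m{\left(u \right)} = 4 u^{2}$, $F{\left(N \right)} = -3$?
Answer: $-1 + 72 i \sqrt{7} \approx -1.0 + 190.49 i$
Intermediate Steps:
$y = 2 i \sqrt{7}$ ($y = \sqrt{- 5 \left(2 - 4\right) \left(-2\right) - 8} = \sqrt{\left(-5\right) \left(-2\right) \left(-2\right) - 8} = \sqrt{10 \left(-2\right) - 8} = \sqrt{-20 - 8} = \sqrt{-28} = 2 i \sqrt{7} \approx 5.2915 i$)
$-1 + y m{\left(F{\left(5 \right)} \right)} = -1 + 2 i \sqrt{7} \cdot 4 \left(-3\right)^{2} = -1 + 2 i \sqrt{7} \cdot 4 \cdot 9 = -1 + 2 i \sqrt{7} \cdot 36 = -1 + 72 i \sqrt{7}$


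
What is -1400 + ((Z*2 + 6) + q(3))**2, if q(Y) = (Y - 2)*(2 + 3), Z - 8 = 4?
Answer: -175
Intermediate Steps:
Z = 12 (Z = 8 + 4 = 12)
q(Y) = -10 + 5*Y (q(Y) = (-2 + Y)*5 = -10 + 5*Y)
-1400 + ((Z*2 + 6) + q(3))**2 = -1400 + ((12*2 + 6) + (-10 + 5*3))**2 = -1400 + ((24 + 6) + (-10 + 15))**2 = -1400 + (30 + 5)**2 = -1400 + 35**2 = -1400 + 1225 = -175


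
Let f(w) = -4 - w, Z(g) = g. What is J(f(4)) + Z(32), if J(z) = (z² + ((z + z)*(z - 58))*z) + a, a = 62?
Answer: -8290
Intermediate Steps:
J(z) = 62 + z² + 2*z²*(-58 + z) (J(z) = (z² + ((z + z)*(z - 58))*z) + 62 = (z² + ((2*z)*(-58 + z))*z) + 62 = (z² + (2*z*(-58 + z))*z) + 62 = (z² + 2*z²*(-58 + z)) + 62 = 62 + z² + 2*z²*(-58 + z))
J(f(4)) + Z(32) = (62 - 115*(-4 - 1*4)² + 2*(-4 - 1*4)³) + 32 = (62 - 115*(-4 - 4)² + 2*(-4 - 4)³) + 32 = (62 - 115*(-8)² + 2*(-8)³) + 32 = (62 - 115*64 + 2*(-512)) + 32 = (62 - 7360 - 1024) + 32 = -8322 + 32 = -8290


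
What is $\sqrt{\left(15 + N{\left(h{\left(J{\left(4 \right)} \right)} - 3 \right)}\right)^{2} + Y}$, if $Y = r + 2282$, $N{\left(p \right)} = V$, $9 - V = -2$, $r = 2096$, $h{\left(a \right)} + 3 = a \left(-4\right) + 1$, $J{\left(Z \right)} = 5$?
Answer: $19 \sqrt{14} \approx 71.092$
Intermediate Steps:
$h{\left(a \right)} = -2 - 4 a$ ($h{\left(a \right)} = -3 + \left(a \left(-4\right) + 1\right) = -3 - \left(-1 + 4 a\right) = -2 - 4 a$)
$V = 11$ ($V = 9 - -2 = 9 + 2 = 11$)
$N{\left(p \right)} = 11$
$Y = 4378$ ($Y = 2096 + 2282 = 4378$)
$\sqrt{\left(15 + N{\left(h{\left(J{\left(4 \right)} \right)} - 3 \right)}\right)^{2} + Y} = \sqrt{\left(15 + 11\right)^{2} + 4378} = \sqrt{26^{2} + 4378} = \sqrt{676 + 4378} = \sqrt{5054} = 19 \sqrt{14}$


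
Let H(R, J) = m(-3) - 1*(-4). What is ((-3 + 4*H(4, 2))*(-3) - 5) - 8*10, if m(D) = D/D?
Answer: -136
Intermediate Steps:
m(D) = 1
H(R, J) = 5 (H(R, J) = 1 - 1*(-4) = 1 + 4 = 5)
((-3 + 4*H(4, 2))*(-3) - 5) - 8*10 = ((-3 + 4*5)*(-3) - 5) - 8*10 = ((-3 + 20)*(-3) - 5) - 80 = (17*(-3) - 5) - 80 = (-51 - 5) - 80 = -56 - 80 = -136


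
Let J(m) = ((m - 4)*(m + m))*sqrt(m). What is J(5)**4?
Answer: 250000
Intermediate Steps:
J(m) = 2*m**(3/2)*(-4 + m) (J(m) = ((-4 + m)*(2*m))*sqrt(m) = (2*m*(-4 + m))*sqrt(m) = 2*m**(3/2)*(-4 + m))
J(5)**4 = (2*5**(3/2)*(-4 + 5))**4 = (2*(5*sqrt(5))*1)**4 = (10*sqrt(5))**4 = 250000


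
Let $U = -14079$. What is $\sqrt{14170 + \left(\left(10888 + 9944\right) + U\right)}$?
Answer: $7 \sqrt{427} \approx 144.65$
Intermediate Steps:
$\sqrt{14170 + \left(\left(10888 + 9944\right) + U\right)} = \sqrt{14170 + \left(\left(10888 + 9944\right) - 14079\right)} = \sqrt{14170 + \left(20832 - 14079\right)} = \sqrt{14170 + 6753} = \sqrt{20923} = 7 \sqrt{427}$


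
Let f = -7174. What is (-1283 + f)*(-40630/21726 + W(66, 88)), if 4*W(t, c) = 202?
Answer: -175198031/426 ≈ -4.1126e+5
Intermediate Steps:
W(t, c) = 101/2 (W(t, c) = (¼)*202 = 101/2)
(-1283 + f)*(-40630/21726 + W(66, 88)) = (-1283 - 7174)*(-40630/21726 + 101/2) = -8457*(-40630*1/21726 + 101/2) = -8457*(-1195/639 + 101/2) = -8457*62149/1278 = -175198031/426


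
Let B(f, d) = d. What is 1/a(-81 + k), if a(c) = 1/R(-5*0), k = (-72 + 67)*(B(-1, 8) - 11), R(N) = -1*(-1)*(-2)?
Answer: -2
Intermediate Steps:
R(N) = -2 (R(N) = 1*(-2) = -2)
k = 15 (k = (-72 + 67)*(8 - 11) = -5*(-3) = 15)
a(c) = -½ (a(c) = 1/(-2) = -½)
1/a(-81 + k) = 1/(-½) = -2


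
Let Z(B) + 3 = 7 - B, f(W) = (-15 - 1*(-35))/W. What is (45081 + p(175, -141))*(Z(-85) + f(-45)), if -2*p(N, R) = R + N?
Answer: 35916008/9 ≈ 3.9907e+6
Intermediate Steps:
f(W) = 20/W (f(W) = (-15 + 35)/W = 20/W)
p(N, R) = -N/2 - R/2 (p(N, R) = -(R + N)/2 = -(N + R)/2 = -N/2 - R/2)
Z(B) = 4 - B (Z(B) = -3 + (7 - B) = 4 - B)
(45081 + p(175, -141))*(Z(-85) + f(-45)) = (45081 + (-½*175 - ½*(-141)))*((4 - 1*(-85)) + 20/(-45)) = (45081 + (-175/2 + 141/2))*((4 + 85) + 20*(-1/45)) = (45081 - 17)*(89 - 4/9) = 45064*(797/9) = 35916008/9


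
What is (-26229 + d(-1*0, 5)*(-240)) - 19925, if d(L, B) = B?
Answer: -47354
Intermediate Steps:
(-26229 + d(-1*0, 5)*(-240)) - 19925 = (-26229 + 5*(-240)) - 19925 = (-26229 - 1200) - 19925 = -27429 - 19925 = -47354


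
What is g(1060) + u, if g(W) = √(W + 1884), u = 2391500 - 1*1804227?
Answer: 587273 + 8*√46 ≈ 5.8733e+5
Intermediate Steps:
u = 587273 (u = 2391500 - 1804227 = 587273)
g(W) = √(1884 + W)
g(1060) + u = √(1884 + 1060) + 587273 = √2944 + 587273 = 8*√46 + 587273 = 587273 + 8*√46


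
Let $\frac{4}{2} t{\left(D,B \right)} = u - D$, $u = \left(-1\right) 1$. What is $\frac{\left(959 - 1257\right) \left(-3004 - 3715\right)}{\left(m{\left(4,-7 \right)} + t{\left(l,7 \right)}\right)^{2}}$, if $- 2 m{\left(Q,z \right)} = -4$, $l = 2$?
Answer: $8009048$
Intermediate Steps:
$u = -1$
$m{\left(Q,z \right)} = 2$ ($m{\left(Q,z \right)} = \left(- \frac{1}{2}\right) \left(-4\right) = 2$)
$t{\left(D,B \right)} = - \frac{1}{2} - \frac{D}{2}$ ($t{\left(D,B \right)} = \frac{-1 - D}{2} = - \frac{1}{2} - \frac{D}{2}$)
$\frac{\left(959 - 1257\right) \left(-3004 - 3715\right)}{\left(m{\left(4,-7 \right)} + t{\left(l,7 \right)}\right)^{2}} = \frac{\left(959 - 1257\right) \left(-3004 - 3715\right)}{\left(2 - \frac{3}{2}\right)^{2}} = \frac{\left(-298\right) \left(-6719\right)}{\left(2 - \frac{3}{2}\right)^{2}} = \frac{2002262}{\left(2 - \frac{3}{2}\right)^{2}} = \frac{2002262}{\left(\frac{1}{2}\right)^{2}} = 2002262 \frac{1}{\frac{1}{4}} = 2002262 \cdot 4 = 8009048$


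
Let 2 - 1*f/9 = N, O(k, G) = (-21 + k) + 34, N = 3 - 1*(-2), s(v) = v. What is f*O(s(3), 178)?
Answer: -432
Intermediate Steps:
N = 5 (N = 3 + 2 = 5)
O(k, G) = 13 + k
f = -27 (f = 18 - 9*5 = 18 - 45 = -27)
f*O(s(3), 178) = -27*(13 + 3) = -27*16 = -432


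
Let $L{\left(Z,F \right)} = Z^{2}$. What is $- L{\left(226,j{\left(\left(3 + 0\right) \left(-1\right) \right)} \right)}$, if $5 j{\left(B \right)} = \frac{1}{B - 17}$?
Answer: $-51076$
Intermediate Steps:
$j{\left(B \right)} = \frac{1}{5 \left(-17 + B\right)}$ ($j{\left(B \right)} = \frac{1}{5 \left(B - 17\right)} = \frac{1}{5 \left(-17 + B\right)}$)
$- L{\left(226,j{\left(\left(3 + 0\right) \left(-1\right) \right)} \right)} = - 226^{2} = \left(-1\right) 51076 = -51076$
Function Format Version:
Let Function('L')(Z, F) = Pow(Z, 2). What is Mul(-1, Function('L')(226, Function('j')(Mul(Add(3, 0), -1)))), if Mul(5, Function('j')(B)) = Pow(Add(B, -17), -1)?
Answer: -51076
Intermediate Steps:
Function('j')(B) = Mul(Rational(1, 5), Pow(Add(-17, B), -1)) (Function('j')(B) = Mul(Rational(1, 5), Pow(Add(B, -17), -1)) = Mul(Rational(1, 5), Pow(Add(-17, B), -1)))
Mul(-1, Function('L')(226, Function('j')(Mul(Add(3, 0), -1)))) = Mul(-1, Pow(226, 2)) = Mul(-1, 51076) = -51076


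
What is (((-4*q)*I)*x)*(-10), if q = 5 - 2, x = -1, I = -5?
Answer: 600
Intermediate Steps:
q = 3
(((-4*q)*I)*x)*(-10) = ((-4*3*(-5))*(-1))*(-10) = (-12*(-5)*(-1))*(-10) = (60*(-1))*(-10) = -60*(-10) = 600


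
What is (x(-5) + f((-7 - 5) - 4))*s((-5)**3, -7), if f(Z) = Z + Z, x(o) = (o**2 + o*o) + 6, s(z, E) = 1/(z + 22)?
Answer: -24/103 ≈ -0.23301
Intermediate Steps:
s(z, E) = 1/(22 + z)
x(o) = 6 + 2*o**2 (x(o) = (o**2 + o**2) + 6 = 2*o**2 + 6 = 6 + 2*o**2)
f(Z) = 2*Z
(x(-5) + f((-7 - 5) - 4))*s((-5)**3, -7) = ((6 + 2*(-5)**2) + 2*((-7 - 5) - 4))/(22 + (-5)**3) = ((6 + 2*25) + 2*(-12 - 4))/(22 - 125) = ((6 + 50) + 2*(-16))/(-103) = (56 - 32)*(-1/103) = 24*(-1/103) = -24/103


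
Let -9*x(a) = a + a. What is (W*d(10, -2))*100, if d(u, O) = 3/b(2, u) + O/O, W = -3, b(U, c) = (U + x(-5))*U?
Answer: -6225/14 ≈ -444.64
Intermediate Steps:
x(a) = -2*a/9 (x(a) = -(a + a)/9 = -2*a/9)
b(U, c) = U*(10/9 + U) (b(U, c) = (U - 2/9*(-5))*U = (U + 10/9)*U = (10/9 + U)*U = U*(10/9 + U))
d(u, O) = 83/56 (d(u, O) = 3/(((1/9)*2*(10 + 9*2))) + O/O = 3/(((1/9)*2*(10 + 18))) + 1 = 3/(((1/9)*2*28)) + 1 = 3/(56/9) + 1 = 3*(9/56) + 1 = 27/56 + 1 = 83/56)
(W*d(10, -2))*100 = -3*83/56*100 = -249/56*100 = -6225/14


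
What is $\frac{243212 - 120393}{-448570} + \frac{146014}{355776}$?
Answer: $\frac{5450361859}{39897610080} \approx 0.13661$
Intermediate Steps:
$\frac{243212 - 120393}{-448570} + \frac{146014}{355776} = 122819 \left(- \frac{1}{448570}\right) + 146014 \cdot \frac{1}{355776} = - \frac{122819}{448570} + \frac{73007}{177888} = \frac{5450361859}{39897610080}$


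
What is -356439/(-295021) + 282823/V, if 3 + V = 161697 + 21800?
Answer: 6471440963/2353677538 ≈ 2.7495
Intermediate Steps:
V = 183494 (V = -3 + (161697 + 21800) = -3 + 183497 = 183494)
-356439/(-295021) + 282823/V = -356439/(-295021) + 282823/183494 = -356439*(-1/295021) + 282823*(1/183494) = 356439/295021 + 282823/183494 = 6471440963/2353677538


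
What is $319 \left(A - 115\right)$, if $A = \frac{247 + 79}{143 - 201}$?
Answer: $-38478$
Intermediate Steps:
$A = - \frac{163}{29}$ ($A = \frac{326}{-58} = 326 \left(- \frac{1}{58}\right) = - \frac{163}{29} \approx -5.6207$)
$319 \left(A - 115\right) = 319 \left(- \frac{163}{29} - 115\right) = 319 \left(- \frac{3498}{29}\right) = -38478$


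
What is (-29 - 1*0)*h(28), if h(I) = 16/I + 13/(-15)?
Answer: 899/105 ≈ 8.5619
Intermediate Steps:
h(I) = -13/15 + 16/I (h(I) = 16/I + 13*(-1/15) = 16/I - 13/15 = -13/15 + 16/I)
(-29 - 1*0)*h(28) = (-29 - 1*0)*(-13/15 + 16/28) = (-29 + 0)*(-13/15 + 16*(1/28)) = -29*(-13/15 + 4/7) = -29*(-31/105) = 899/105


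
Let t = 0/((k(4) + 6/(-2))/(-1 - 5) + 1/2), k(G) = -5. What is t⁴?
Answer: 0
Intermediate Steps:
t = 0 (t = 0/((-5 + 6/(-2))/(-1 - 5) + 1/2) = 0/((-5 + 6*(-½))/(-6) + ½) = 0/((-5 - 3)*(-⅙) + ½) = 0/(-8*(-⅙) + ½) = 0/(4/3 + ½) = 0/(11/6) = 0*(6/11) = 0)
t⁴ = 0⁴ = 0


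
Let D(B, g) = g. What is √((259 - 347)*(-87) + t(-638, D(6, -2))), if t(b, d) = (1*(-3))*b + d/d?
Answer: √9571 ≈ 97.832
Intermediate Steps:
t(b, d) = 1 - 3*b (t(b, d) = -3*b + 1 = 1 - 3*b)
√((259 - 347)*(-87) + t(-638, D(6, -2))) = √((259 - 347)*(-87) + (1 - 3*(-638))) = √(-88*(-87) + (1 + 1914)) = √(7656 + 1915) = √9571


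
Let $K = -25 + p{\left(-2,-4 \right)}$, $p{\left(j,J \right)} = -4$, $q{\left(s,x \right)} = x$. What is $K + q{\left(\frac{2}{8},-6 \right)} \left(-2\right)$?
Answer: $-17$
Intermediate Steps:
$K = -29$ ($K = -25 - 4 = -29$)
$K + q{\left(\frac{2}{8},-6 \right)} \left(-2\right) = -29 - -12 = -29 + 12 = -17$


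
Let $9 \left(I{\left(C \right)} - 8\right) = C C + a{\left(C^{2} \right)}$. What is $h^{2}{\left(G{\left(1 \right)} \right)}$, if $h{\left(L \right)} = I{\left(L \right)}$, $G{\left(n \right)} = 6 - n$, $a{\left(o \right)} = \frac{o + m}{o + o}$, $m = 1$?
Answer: $\frac{5943844}{50625} \approx 117.41$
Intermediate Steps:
$a{\left(o \right)} = \frac{1 + o}{2 o}$ ($a{\left(o \right)} = \frac{o + 1}{o + o} = \frac{1 + o}{2 o}$)
$I{\left(C \right)} = 8 + \frac{C^{2}}{9} + \frac{1 + C^{2}}{18 C^{2}}$ ($I{\left(C \right)} = 8 + \frac{C C + \frac{1 + C^{2}}{2 C^{2}}}{9} = 8 + \frac{C^{2} + \frac{1 + C^{2}}{2 C^{2}}}{9} = 8 + \left(\frac{C^{2}}{9} + \frac{1 + C^{2}}{18 C^{2}}\right) = 8 + \frac{C^{2}}{9} + \frac{1 + C^{2}}{18 C^{2}}$)
$h{\left(L \right)} = \frac{145}{18} + \frac{L^{2}}{9} + \frac{1}{18 L^{2}}$
$h^{2}{\left(G{\left(1 \right)} \right)} = \left(\frac{145}{18} + \frac{\left(6 - 1\right)^{2}}{9} + \frac{1}{18 \left(6 - 1\right)^{2}}\right)^{2} = \left(\frac{145}{18} + \frac{5^{2}}{9} + \frac{1}{18 \cdot 25}\right)^{2} = \left(\frac{145}{18} + \frac{1}{9} \cdot 25 + \frac{1}{18} \cdot \frac{1}{25}\right)^{2} = \left(\frac{145}{18} + \frac{25}{9} + \frac{1}{450}\right)^{2} = \left(\frac{2438}{225}\right)^{2} = \frac{5943844}{50625}$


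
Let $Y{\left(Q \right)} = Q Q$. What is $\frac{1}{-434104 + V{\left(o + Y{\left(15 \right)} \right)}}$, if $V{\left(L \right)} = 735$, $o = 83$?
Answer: $- \frac{1}{433369} \approx -2.3075 \cdot 10^{-6}$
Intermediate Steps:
$Y{\left(Q \right)} = Q^{2}$
$\frac{1}{-434104 + V{\left(o + Y{\left(15 \right)} \right)}} = \frac{1}{-434104 + 735} = \frac{1}{-433369} = - \frac{1}{433369}$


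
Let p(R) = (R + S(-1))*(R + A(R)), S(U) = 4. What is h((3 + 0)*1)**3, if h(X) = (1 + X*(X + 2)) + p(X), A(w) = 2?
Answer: 132651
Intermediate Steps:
p(R) = (2 + R)*(4 + R) (p(R) = (R + 4)*(R + 2) = (4 + R)*(2 + R) = (2 + R)*(4 + R))
h(X) = 9 + X**2 + 6*X + X*(2 + X) (h(X) = (1 + X*(X + 2)) + (8 + X**2 + 6*X) = (1 + X*(2 + X)) + (8 + X**2 + 6*X) = 9 + X**2 + 6*X + X*(2 + X))
h((3 + 0)*1)**3 = (9 + 2*((3 + 0)*1)**2 + 8*((3 + 0)*1))**3 = (9 + 2*(3*1)**2 + 8*(3*1))**3 = (9 + 2*3**2 + 8*3)**3 = (9 + 2*9 + 24)**3 = (9 + 18 + 24)**3 = 51**3 = 132651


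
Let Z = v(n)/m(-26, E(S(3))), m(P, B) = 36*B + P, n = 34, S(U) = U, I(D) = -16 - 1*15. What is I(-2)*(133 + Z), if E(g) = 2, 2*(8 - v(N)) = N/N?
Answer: -379781/92 ≈ -4128.1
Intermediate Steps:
I(D) = -31 (I(D) = -16 - 15 = -31)
v(N) = 15/2 (v(N) = 8 - N/(2*N) = 8 - ½*1 = 8 - ½ = 15/2)
m(P, B) = P + 36*B
Z = 15/92 (Z = 15/(2*(-26 + 36*2)) = 15/(2*(-26 + 72)) = (15/2)/46 = (15/2)*(1/46) = 15/92 ≈ 0.16304)
I(-2)*(133 + Z) = -31*(133 + 15/92) = -31*12251/92 = -379781/92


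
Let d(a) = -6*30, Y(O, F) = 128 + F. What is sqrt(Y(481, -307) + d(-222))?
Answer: I*sqrt(359) ≈ 18.947*I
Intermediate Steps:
d(a) = -180
sqrt(Y(481, -307) + d(-222)) = sqrt((128 - 307) - 180) = sqrt(-179 - 180) = sqrt(-359) = I*sqrt(359)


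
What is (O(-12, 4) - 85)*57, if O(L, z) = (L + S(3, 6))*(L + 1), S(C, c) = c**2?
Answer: -19893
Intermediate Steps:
O(L, z) = (1 + L)*(36 + L) (O(L, z) = (L + 6**2)*(L + 1) = (L + 36)*(1 + L) = (36 + L)*(1 + L) = (1 + L)*(36 + L))
(O(-12, 4) - 85)*57 = ((36 + (-12)**2 + 37*(-12)) - 85)*57 = ((36 + 144 - 444) - 85)*57 = (-264 - 85)*57 = -349*57 = -19893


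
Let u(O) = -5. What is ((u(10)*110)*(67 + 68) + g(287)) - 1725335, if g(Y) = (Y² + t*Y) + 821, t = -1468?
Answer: -2137711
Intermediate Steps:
g(Y) = 821 + Y² - 1468*Y (g(Y) = (Y² - 1468*Y) + 821 = 821 + Y² - 1468*Y)
((u(10)*110)*(67 + 68) + g(287)) - 1725335 = ((-5*110)*(67 + 68) + (821 + 287² - 1468*287)) - 1725335 = (-550*135 + (821 + 82369 - 421316)) - 1725335 = (-74250 - 338126) - 1725335 = -412376 - 1725335 = -2137711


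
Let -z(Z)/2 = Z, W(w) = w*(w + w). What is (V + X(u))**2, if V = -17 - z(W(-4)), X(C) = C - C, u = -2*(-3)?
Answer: 2209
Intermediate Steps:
W(w) = 2*w**2 (W(w) = w*(2*w) = 2*w**2)
z(Z) = -2*Z
u = 6
X(C) = 0
V = 47 (V = -17 - (-2)*2*(-4)**2 = -17 - (-2)*2*16 = -17 - (-2)*32 = -17 - 1*(-64) = -17 + 64 = 47)
(V + X(u))**2 = (47 + 0)**2 = 47**2 = 2209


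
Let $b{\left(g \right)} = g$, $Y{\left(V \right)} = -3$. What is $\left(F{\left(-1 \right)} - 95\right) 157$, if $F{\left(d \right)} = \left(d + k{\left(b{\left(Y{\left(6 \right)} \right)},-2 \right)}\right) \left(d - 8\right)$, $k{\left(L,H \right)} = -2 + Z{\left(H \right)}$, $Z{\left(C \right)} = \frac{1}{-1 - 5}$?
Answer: $- \frac{20881}{2} \approx -10441.0$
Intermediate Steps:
$Z{\left(C \right)} = - \frac{1}{6}$ ($Z{\left(C \right)} = \frac{1}{-6} = - \frac{1}{6}$)
$k{\left(L,H \right)} = - \frac{13}{6}$ ($k{\left(L,H \right)} = -2 - \frac{1}{6} = - \frac{13}{6}$)
$F{\left(d \right)} = \left(-8 + d\right) \left(- \frac{13}{6} + d\right)$ ($F{\left(d \right)} = \left(d - \frac{13}{6}\right) \left(d - 8\right) = \left(- \frac{13}{6} + d\right) \left(-8 + d\right) = \left(-8 + d\right) \left(- \frac{13}{6} + d\right)$)
$\left(F{\left(-1 \right)} - 95\right) 157 = \left(\left(\frac{52}{3} + \left(-1\right)^{2} - - \frac{61}{6}\right) - 95\right) 157 = \left(\left(\frac{52}{3} + 1 + \frac{61}{6}\right) - 95\right) 157 = \left(\frac{57}{2} - 95\right) 157 = \left(- \frac{133}{2}\right) 157 = - \frac{20881}{2}$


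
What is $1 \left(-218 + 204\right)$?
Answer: $-14$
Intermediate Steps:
$1 \left(-218 + 204\right) = 1 \left(-14\right) = -14$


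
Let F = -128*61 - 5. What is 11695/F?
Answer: -11695/7813 ≈ -1.4969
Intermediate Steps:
F = -7813 (F = -7808 - 5 = -7813)
11695/F = 11695/(-7813) = 11695*(-1/7813) = -11695/7813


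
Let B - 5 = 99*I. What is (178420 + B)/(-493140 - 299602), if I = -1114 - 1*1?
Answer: -34020/396371 ≈ -0.085829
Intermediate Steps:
I = -1115 (I = -1114 - 1 = -1115)
B = -110380 (B = 5 + 99*(-1115) = 5 - 110385 = -110380)
(178420 + B)/(-493140 - 299602) = (178420 - 110380)/(-493140 - 299602) = 68040/(-792742) = 68040*(-1/792742) = -34020/396371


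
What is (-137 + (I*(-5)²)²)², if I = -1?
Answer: 238144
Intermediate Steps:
(-137 + (I*(-5)²)²)² = (-137 + (-1*(-5)²)²)² = (-137 + (-1*25)²)² = (-137 + (-25)²)² = (-137 + 625)² = 488² = 238144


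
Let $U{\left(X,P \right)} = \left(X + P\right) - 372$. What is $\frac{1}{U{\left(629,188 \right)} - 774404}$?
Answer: $- \frac{1}{773959} \approx -1.2921 \cdot 10^{-6}$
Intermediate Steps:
$U{\left(X,P \right)} = -372 + P + X$ ($U{\left(X,P \right)} = \left(P + X\right) - 372 = -372 + P + X$)
$\frac{1}{U{\left(629,188 \right)} - 774404} = \frac{1}{\left(-372 + 188 + 629\right) - 774404} = \frac{1}{445 - 774404} = \frac{1}{-773959} = - \frac{1}{773959}$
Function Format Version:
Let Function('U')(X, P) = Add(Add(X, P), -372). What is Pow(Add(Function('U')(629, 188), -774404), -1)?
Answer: Rational(-1, 773959) ≈ -1.2921e-6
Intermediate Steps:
Function('U')(X, P) = Add(-372, P, X) (Function('U')(X, P) = Add(Add(P, X), -372) = Add(-372, P, X))
Pow(Add(Function('U')(629, 188), -774404), -1) = Pow(Add(Add(-372, 188, 629), -774404), -1) = Pow(Add(445, -774404), -1) = Pow(-773959, -1) = Rational(-1, 773959)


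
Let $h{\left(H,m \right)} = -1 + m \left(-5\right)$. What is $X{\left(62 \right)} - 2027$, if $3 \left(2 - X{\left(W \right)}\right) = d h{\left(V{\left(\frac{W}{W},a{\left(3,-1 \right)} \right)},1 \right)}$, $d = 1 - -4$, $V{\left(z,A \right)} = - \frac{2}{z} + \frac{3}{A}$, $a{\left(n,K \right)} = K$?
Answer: $-2015$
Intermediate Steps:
$d = 5$ ($d = 1 + 4 = 5$)
$h{\left(H,m \right)} = -1 - 5 m$
$X{\left(W \right)} = 12$ ($X{\left(W \right)} = 2 - \frac{5 \left(-1 - 5\right)}{3} = 2 - \frac{5 \left(-6\right)}{3} = 2 - -10 = 2 + 10 = 12$)
$X{\left(62 \right)} - 2027 = 12 - 2027 = -2015$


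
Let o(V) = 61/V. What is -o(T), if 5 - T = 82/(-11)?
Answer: -671/137 ≈ -4.8978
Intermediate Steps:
T = 137/11 (T = 5 - 82/(-11) = 5 - 82*(-1)/11 = 5 - 1*(-82/11) = 5 + 82/11 = 137/11 ≈ 12.455)
-o(T) = -61/137/11 = -61*11/137 = -1*671/137 = -671/137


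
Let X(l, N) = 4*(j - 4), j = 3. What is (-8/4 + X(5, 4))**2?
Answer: 36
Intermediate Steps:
X(l, N) = -4 (X(l, N) = 4*(3 - 4) = 4*(-1) = -4)
(-8/4 + X(5, 4))**2 = (-8/4 - 4)**2 = (-8*1/4 - 4)**2 = (-2 - 4)**2 = (-6)**2 = 36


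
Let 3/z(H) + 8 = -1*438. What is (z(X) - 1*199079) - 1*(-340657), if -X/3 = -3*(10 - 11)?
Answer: 63143785/446 ≈ 1.4158e+5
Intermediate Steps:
X = -9 (X = -(-9)*(10 - 11) = -(-9)*(-1) = -3*3 = -9)
z(H) = -3/446 (z(H) = 3/(-8 - 1*438) = 3/(-8 - 438) = 3/(-446) = 3*(-1/446) = -3/446)
(z(X) - 1*199079) - 1*(-340657) = (-3/446 - 1*199079) - 1*(-340657) = (-3/446 - 199079) + 340657 = -88789237/446 + 340657 = 63143785/446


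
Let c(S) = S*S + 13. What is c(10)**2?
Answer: 12769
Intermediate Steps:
c(S) = 13 + S**2 (c(S) = S**2 + 13 = 13 + S**2)
c(10)**2 = (13 + 10**2)**2 = (13 + 100)**2 = 113**2 = 12769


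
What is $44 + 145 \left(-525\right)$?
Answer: $-76081$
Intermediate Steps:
$44 + 145 \left(-525\right) = 44 - 76125 = -76081$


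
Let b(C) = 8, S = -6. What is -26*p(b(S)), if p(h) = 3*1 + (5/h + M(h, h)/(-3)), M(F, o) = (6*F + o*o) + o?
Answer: 3783/4 ≈ 945.75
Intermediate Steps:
M(F, o) = o + o**2 + 6*F (M(F, o) = (6*F + o**2) + o = (o**2 + 6*F) + o = o + o**2 + 6*F)
p(h) = 3 + 5/h - 7*h/3 - h**2/3 (p(h) = 3*1 + (5/h + (h + h**2 + 6*h)/(-3)) = 3 + (5/h + (h**2 + 7*h)*(-1/3)) = 3 + (5/h + (-7*h/3 - h**2/3)) = 3 + (5/h - 7*h/3 - h**2/3) = 3 + 5/h - 7*h/3 - h**2/3)
-26*p(b(S)) = -26*(15 + 8*(9 - 1*8**2 - 7*8))/(3*8) = -26*(15 + 8*(9 - 1*64 - 56))/(3*8) = -26*(15 + 8*(9 - 64 - 56))/(3*8) = -26*(15 + 8*(-111))/(3*8) = -26*(15 - 888)/(3*8) = -26*(-873)/(3*8) = -26*(-291/8) = 3783/4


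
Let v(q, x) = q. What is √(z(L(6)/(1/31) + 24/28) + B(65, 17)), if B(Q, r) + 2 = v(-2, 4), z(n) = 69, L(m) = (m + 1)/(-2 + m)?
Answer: √65 ≈ 8.0623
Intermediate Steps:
L(m) = (1 + m)/(-2 + m)
B(Q, r) = -4 (B(Q, r) = -2 - 2 = -4)
√(z(L(6)/(1/31) + 24/28) + B(65, 17)) = √(69 - 4) = √65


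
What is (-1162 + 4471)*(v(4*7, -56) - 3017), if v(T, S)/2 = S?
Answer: -10353861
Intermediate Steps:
v(T, S) = 2*S
(-1162 + 4471)*(v(4*7, -56) - 3017) = (-1162 + 4471)*(2*(-56) - 3017) = 3309*(-112 - 3017) = 3309*(-3129) = -10353861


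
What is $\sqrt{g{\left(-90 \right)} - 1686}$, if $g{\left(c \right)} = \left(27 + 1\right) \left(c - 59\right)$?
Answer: $i \sqrt{5858} \approx 76.538 i$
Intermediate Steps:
$g{\left(c \right)} = -1652 + 28 c$ ($g{\left(c \right)} = 28 \left(-59 + c\right) = -1652 + 28 c$)
$\sqrt{g{\left(-90 \right)} - 1686} = \sqrt{\left(-1652 + 28 \left(-90\right)\right) - 1686} = \sqrt{\left(-1652 - 2520\right) - 1686} = \sqrt{-4172 - 1686} = \sqrt{-5858} = i \sqrt{5858}$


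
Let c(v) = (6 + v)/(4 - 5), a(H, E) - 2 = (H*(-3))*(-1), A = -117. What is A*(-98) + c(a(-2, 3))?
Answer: 11464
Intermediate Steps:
a(H, E) = 2 + 3*H (a(H, E) = 2 + (H*(-3))*(-1) = 2 - 3*H*(-1) = 2 + 3*H)
c(v) = -6 - v (c(v) = (6 + v)/(-1) = (6 + v)*(-1) = -6 - v)
A*(-98) + c(a(-2, 3)) = -117*(-98) + (-6 - (2 + 3*(-2))) = 11466 + (-6 - (2 - 6)) = 11466 + (-6 - 1*(-4)) = 11466 + (-6 + 4) = 11466 - 2 = 11464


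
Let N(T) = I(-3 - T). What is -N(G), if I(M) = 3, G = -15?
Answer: -3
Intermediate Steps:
N(T) = 3
-N(G) = -1*3 = -3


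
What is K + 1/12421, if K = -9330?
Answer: -115887929/12421 ≈ -9330.0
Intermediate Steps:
K + 1/12421 = -9330 + 1/12421 = -115887929/12421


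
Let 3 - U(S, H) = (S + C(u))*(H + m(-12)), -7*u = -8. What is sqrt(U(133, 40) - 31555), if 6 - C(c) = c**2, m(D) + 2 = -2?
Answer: 2*I*sqrt(447235)/7 ≈ 191.07*I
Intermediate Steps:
m(D) = -4 (m(D) = -2 - 2 = -4)
u = 8/7 (u = -1/7*(-8) = 8/7 ≈ 1.1429)
C(c) = 6 - c**2
U(S, H) = 3 - (-4 + H)*(230/49 + S) (U(S, H) = 3 - (S + (6 - (8/7)**2))*(H - 4) = 3 - (S + (6 - 1*64/49))*(-4 + H) = 3 - (S + (6 - 64/49))*(-4 + H) = 3 - (S + 230/49)*(-4 + H) = 3 - (230/49 + S)*(-4 + H) = 3 - (-4 + H)*(230/49 + S))
sqrt(U(133, 40) - 31555) = sqrt((1067/49 + 4*133 - 230/49*40 - 1*40*133) - 31555) = sqrt((1067/49 + 532 - 9200/49 - 5320) - 31555) = sqrt(-242745/49 - 31555) = sqrt(-1788940/49) = 2*I*sqrt(447235)/7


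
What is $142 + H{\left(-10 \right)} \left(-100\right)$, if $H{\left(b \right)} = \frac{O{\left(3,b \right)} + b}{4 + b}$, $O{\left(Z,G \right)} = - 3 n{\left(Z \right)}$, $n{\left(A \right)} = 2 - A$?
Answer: $\frac{76}{3} \approx 25.333$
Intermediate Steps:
$O{\left(Z,G \right)} = -6 + 3 Z$ ($O{\left(Z,G \right)} = - 3 \left(2 - Z\right) = -6 + 3 Z$)
$H{\left(b \right)} = \frac{3 + b}{4 + b}$ ($H{\left(b \right)} = \frac{\left(-6 + 3 \cdot 3\right) + b}{4 + b} = \frac{\left(-6 + 9\right) + b}{4 + b} = \frac{3 + b}{4 + b}$)
$142 + H{\left(-10 \right)} \left(-100\right) = 142 + \frac{3 - 10}{4 - 10} \left(-100\right) = 142 + \frac{1}{-6} \left(-7\right) \left(-100\right) = 142 + \left(- \frac{1}{6}\right) \left(-7\right) \left(-100\right) = 142 + \frac{7}{6} \left(-100\right) = 142 - \frac{350}{3} = \frac{76}{3}$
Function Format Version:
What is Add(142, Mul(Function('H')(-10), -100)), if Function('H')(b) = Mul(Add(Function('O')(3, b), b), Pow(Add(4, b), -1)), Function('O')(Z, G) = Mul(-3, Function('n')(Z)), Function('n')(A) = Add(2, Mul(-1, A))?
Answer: Rational(76, 3) ≈ 25.333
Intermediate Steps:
Function('O')(Z, G) = Add(-6, Mul(3, Z)) (Function('O')(Z, G) = Mul(-3, Add(2, Mul(-1, Z))) = Add(-6, Mul(3, Z)))
Function('H')(b) = Mul(Pow(Add(4, b), -1), Add(3, b)) (Function('H')(b) = Mul(Add(Add(-6, Mul(3, 3)), b), Pow(Add(4, b), -1)) = Mul(Add(Add(-6, 9), b), Pow(Add(4, b), -1)) = Mul(Add(3, b), Pow(Add(4, b), -1)) = Mul(Pow(Add(4, b), -1), Add(3, b)))
Add(142, Mul(Function('H')(-10), -100)) = Add(142, Mul(Mul(Pow(Add(4, -10), -1), Add(3, -10)), -100)) = Add(142, Mul(Mul(Pow(-6, -1), -7), -100)) = Add(142, Mul(Mul(Rational(-1, 6), -7), -100)) = Add(142, Mul(Rational(7, 6), -100)) = Add(142, Rational(-350, 3)) = Rational(76, 3)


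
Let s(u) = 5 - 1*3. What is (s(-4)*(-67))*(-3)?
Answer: 402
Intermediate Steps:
s(u) = 2 (s(u) = 5 - 3 = 2)
(s(-4)*(-67))*(-3) = (2*(-67))*(-3) = -134*(-3) = 402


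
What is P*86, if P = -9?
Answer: -774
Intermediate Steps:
P*86 = -9*86 = -774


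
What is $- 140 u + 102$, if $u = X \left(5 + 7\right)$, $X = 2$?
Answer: $-3258$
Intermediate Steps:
$u = 24$ ($u = 2 \left(5 + 7\right) = 2 \cdot 12 = 24$)
$- 140 u + 102 = \left(-140\right) 24 + 102 = -3360 + 102 = -3258$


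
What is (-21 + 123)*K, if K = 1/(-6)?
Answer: -17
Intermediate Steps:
K = -⅙ ≈ -0.16667
(-21 + 123)*K = (-21 + 123)*(-⅙) = 102*(-⅙) = -17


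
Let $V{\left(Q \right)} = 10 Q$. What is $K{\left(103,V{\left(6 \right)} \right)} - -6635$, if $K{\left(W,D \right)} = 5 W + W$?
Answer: $7253$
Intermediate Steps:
$K{\left(W,D \right)} = 6 W$
$K{\left(103,V{\left(6 \right)} \right)} - -6635 = 6 \cdot 103 - -6635 = 618 + 6635 = 7253$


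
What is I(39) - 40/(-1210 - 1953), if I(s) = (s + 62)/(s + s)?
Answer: 322583/246714 ≈ 1.3075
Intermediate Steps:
I(s) = (62 + s)/(2*s) (I(s) = (62 + s)/((2*s)) = (62 + s)*(1/(2*s)) = (62 + s)/(2*s))
I(39) - 40/(-1210 - 1953) = (½)*(62 + 39)/39 - 40/(-1210 - 1953) = (½)*(1/39)*101 - 40/(-3163) = 101/78 - 40*(-1)/3163 = 101/78 - 1*(-40/3163) = 101/78 + 40/3163 = 322583/246714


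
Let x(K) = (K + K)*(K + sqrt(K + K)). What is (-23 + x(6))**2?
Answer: 4129 + 2352*sqrt(3) ≈ 8202.8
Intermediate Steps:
x(K) = 2*K*(K + sqrt(2)*sqrt(K)) (x(K) = (2*K)*(K + sqrt(2*K)) = (2*K)*(K + sqrt(2)*sqrt(K)) = 2*K*(K + sqrt(2)*sqrt(K)))
(-23 + x(6))**2 = (-23 + (2*6**2 + 2*sqrt(2)*6**(3/2)))**2 = (-23 + (2*36 + 2*sqrt(2)*(6*sqrt(6))))**2 = (-23 + (72 + 24*sqrt(3)))**2 = (49 + 24*sqrt(3))**2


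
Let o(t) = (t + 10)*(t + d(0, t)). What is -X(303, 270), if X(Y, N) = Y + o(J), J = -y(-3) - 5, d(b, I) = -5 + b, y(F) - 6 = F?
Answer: -277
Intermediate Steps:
y(F) = 6 + F
J = -8 (J = -(6 - 3) - 5 = -1*3 - 5 = -3 - 5 = -8)
o(t) = (-5 + t)*(10 + t) (o(t) = (t + 10)*(t + (-5 + 0)) = (10 + t)*(t - 5) = (10 + t)*(-5 + t) = (-5 + t)*(10 + t))
X(Y, N) = -26 + Y (X(Y, N) = Y + (-50 + (-8)**2 + 5*(-8)) = Y + (-50 + 64 - 40) = Y - 26 = -26 + Y)
-X(303, 270) = -(-26 + 303) = -1*277 = -277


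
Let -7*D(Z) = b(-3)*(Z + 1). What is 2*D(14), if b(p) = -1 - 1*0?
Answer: 30/7 ≈ 4.2857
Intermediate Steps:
b(p) = -1 (b(p) = -1 + 0 = -1)
D(Z) = ⅐ + Z/7 (D(Z) = -(-1)*(Z + 1)/7 = -(-1)*(1 + Z)/7 = -(-1 - Z)/7 = ⅐ + Z/7)
2*D(14) = 2*(⅐ + (⅐)*14) = 2*(⅐ + 2) = 2*(15/7) = 30/7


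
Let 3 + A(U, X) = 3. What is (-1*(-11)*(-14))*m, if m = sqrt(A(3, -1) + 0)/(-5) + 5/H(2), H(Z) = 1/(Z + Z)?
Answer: -3080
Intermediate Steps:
A(U, X) = 0 (A(U, X) = -3 + 3 = 0)
H(Z) = 1/(2*Z)
m = 20 (m = sqrt(0 + 0)/(-5) + 5/(((1/2)/2)) = sqrt(0)*(-1/5) + 5/(((1/2)*(1/2))) = 0*(-1/5) + 5/(1/4) = 0 + 5*4 = 0 + 20 = 20)
(-1*(-11)*(-14))*m = (-1*(-11)*(-14))*20 = (11*(-14))*20 = -154*20 = -3080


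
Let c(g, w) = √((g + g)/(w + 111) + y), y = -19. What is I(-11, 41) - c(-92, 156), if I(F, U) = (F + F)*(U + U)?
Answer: -1804 - I*√1403619/267 ≈ -1804.0 - 4.4372*I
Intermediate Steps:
c(g, w) = √(-19 + 2*g/(111 + w)) (c(g, w) = √((g + g)/(w + 111) - 19) = √((2*g)/(111 + w) - 19) = √(2*g/(111 + w) - 19) = √(-19 + 2*g/(111 + w)))
I(F, U) = 4*F*U (I(F, U) = (2*F)*(2*U) = 4*F*U)
I(-11, 41) - c(-92, 156) = 4*(-11)*41 - √((-2109 - 19*156 + 2*(-92))/(111 + 156)) = -1804 - √((-2109 - 2964 - 184)/267) = -1804 - √((1/267)*(-5257)) = -1804 - √(-5257/267) = -1804 - I*√1403619/267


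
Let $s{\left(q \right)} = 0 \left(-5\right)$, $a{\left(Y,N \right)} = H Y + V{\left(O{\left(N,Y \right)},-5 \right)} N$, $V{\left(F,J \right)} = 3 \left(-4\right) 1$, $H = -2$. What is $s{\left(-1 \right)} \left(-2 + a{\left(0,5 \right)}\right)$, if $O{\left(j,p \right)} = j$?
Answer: $0$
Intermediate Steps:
$V{\left(F,J \right)} = -12$ ($V{\left(F,J \right)} = \left(-12\right) 1 = -12$)
$a{\left(Y,N \right)} = - 12 N - 2 Y$ ($a{\left(Y,N \right)} = - 2 Y - 12 N = - 12 N - 2 Y$)
$s{\left(q \right)} = 0$
$s{\left(-1 \right)} \left(-2 + a{\left(0,5 \right)}\right) = 0 \left(-2 - 60\right) = 0 \left(-62\right) = 0$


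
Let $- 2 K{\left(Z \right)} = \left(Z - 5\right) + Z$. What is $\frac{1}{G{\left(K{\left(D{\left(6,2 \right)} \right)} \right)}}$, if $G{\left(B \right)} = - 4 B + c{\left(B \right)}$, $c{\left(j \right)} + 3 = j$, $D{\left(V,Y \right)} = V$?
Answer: $\frac{2}{15} \approx 0.13333$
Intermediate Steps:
$c{\left(j \right)} = -3 + j$
$K{\left(Z \right)} = \frac{5}{2} - Z$ ($K{\left(Z \right)} = - \frac{\left(Z - 5\right) + Z}{2} = - \frac{\left(-5 + Z\right) + Z}{2} = - \frac{-5 + 2 Z}{2} = \frac{5}{2} - Z$)
$G{\left(B \right)} = -3 - 3 B$ ($G{\left(B \right)} = - 4 B + \left(-3 + B\right) = -3 - 3 B$)
$\frac{1}{G{\left(K{\left(D{\left(6,2 \right)} \right)} \right)}} = \frac{1}{-3 - 3 \left(\frac{5}{2} - 6\right)} = \frac{1}{-3 - - \frac{21}{2}} = \frac{1}{-3 + \frac{21}{2}} = \frac{1}{\frac{15}{2}} = \frac{2}{15}$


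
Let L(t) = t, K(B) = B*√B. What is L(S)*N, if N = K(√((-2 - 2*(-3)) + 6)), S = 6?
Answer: 6*10^(¾) ≈ 33.740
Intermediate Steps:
K(B) = B^(3/2)
N = 10^(¾) (N = (√((-2 - 2*(-3)) + 6))^(3/2) = (√((-2 + 6) + 6))^(3/2) = (√(4 + 6))^(3/2) = (√10)^(3/2) = 10^(¾) ≈ 5.6234)
L(S)*N = 6*10^(¾)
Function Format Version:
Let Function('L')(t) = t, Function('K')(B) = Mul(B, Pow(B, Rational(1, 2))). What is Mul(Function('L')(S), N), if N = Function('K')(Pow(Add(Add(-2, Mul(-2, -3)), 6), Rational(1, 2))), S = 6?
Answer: Mul(6, Pow(10, Rational(3, 4))) ≈ 33.740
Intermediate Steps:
Function('K')(B) = Pow(B, Rational(3, 2))
N = Pow(10, Rational(3, 4)) (N = Pow(Pow(Add(Add(-2, Mul(-2, -3)), 6), Rational(1, 2)), Rational(3, 2)) = Pow(Pow(Add(Add(-2, 6), 6), Rational(1, 2)), Rational(3, 2)) = Pow(Pow(Add(4, 6), Rational(1, 2)), Rational(3, 2)) = Pow(Pow(10, Rational(1, 2)), Rational(3, 2)) = Pow(10, Rational(3, 4)) ≈ 5.6234)
Mul(Function('L')(S), N) = Mul(6, Pow(10, Rational(3, 4)))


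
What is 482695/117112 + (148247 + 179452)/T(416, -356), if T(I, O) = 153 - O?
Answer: 38623177043/59610008 ≈ 647.93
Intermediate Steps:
482695/117112 + (148247 + 179452)/T(416, -356) = 482695/117112 + (148247 + 179452)/(153 - 1*(-356)) = 482695*(1/117112) + 327699/(153 + 356) = 482695/117112 + 327699/509 = 38623177043/59610008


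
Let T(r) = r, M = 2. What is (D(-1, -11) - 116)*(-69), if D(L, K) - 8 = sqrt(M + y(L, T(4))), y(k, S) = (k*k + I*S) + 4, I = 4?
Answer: 7452 - 69*sqrt(23) ≈ 7121.1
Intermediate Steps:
y(k, S) = 4 + k**2 + 4*S (y(k, S) = (k*k + 4*S) + 4 = (k**2 + 4*S) + 4 = 4 + k**2 + 4*S)
D(L, K) = 8 + sqrt(22 + L**2) (D(L, K) = 8 + sqrt(2 + (4 + L**2 + 4*4)) = 8 + sqrt(2 + (4 + L**2 + 16)) = 8 + sqrt(2 + (20 + L**2)) = 8 + sqrt(22 + L**2))
(D(-1, -11) - 116)*(-69) = ((8 + sqrt(22 + (-1)**2)) - 116)*(-69) = ((8 + sqrt(22 + 1)) - 116)*(-69) = ((8 + sqrt(23)) - 116)*(-69) = (-108 + sqrt(23))*(-69) = 7452 - 69*sqrt(23)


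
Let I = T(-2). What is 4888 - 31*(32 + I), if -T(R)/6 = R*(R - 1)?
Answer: 5012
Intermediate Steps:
T(R) = -6*R*(-1 + R) (T(R) = -6*R*(R - 1) = -6*R*(-1 + R))
I = -36 (I = 6*(-2)*(1 - 1*(-2)) = 6*(-2)*(1 + 2) = 6*(-2)*3 = -36)
4888 - 31*(32 + I) = 4888 - 31*(32 - 36) = 4888 - 31*(-4) = 4888 - 1*(-124) = 4888 + 124 = 5012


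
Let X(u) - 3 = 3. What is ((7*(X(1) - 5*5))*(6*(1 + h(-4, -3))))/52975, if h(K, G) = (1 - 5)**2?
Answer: -13566/52975 ≈ -0.25608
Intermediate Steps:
h(K, G) = 16 (h(K, G) = (-4)**2 = 16)
X(u) = 6 (X(u) = 3 + 3 = 6)
((7*(X(1) - 5*5))*(6*(1 + h(-4, -3))))/52975 = ((7*(6 - 5*5))*(6*(1 + 16)))/52975 = ((7*(6 - 25))*(6*17))*(1/52975) = ((7*(-19))*102)*(1/52975) = -133*102*(1/52975) = -13566*1/52975 = -13566/52975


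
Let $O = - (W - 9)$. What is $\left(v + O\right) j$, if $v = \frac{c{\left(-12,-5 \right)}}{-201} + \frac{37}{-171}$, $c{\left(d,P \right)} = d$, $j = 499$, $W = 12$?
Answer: $- \frac{18046834}{11457} \approx -1575.2$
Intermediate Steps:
$v = - \frac{1795}{11457}$ ($v = - \frac{12}{-201} + \frac{37}{-171} = \left(-12\right) \left(- \frac{1}{201}\right) + 37 \left(- \frac{1}{171}\right) = \frac{4}{67} - \frac{37}{171} = - \frac{1795}{11457} \approx -0.15667$)
$O = -3$ ($O = - (12 - 9) = \left(-1\right) 3 = -3$)
$\left(v + O\right) j = \left(- \frac{1795}{11457} - 3\right) 499 = \left(- \frac{36166}{11457}\right) 499 = - \frac{18046834}{11457}$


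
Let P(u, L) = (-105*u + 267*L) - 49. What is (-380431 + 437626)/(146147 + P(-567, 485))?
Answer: 57195/335128 ≈ 0.17067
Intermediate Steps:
P(u, L) = -49 - 105*u + 267*L
(-380431 + 437626)/(146147 + P(-567, 485)) = (-380431 + 437626)/(146147 + (-49 - 105*(-567) + 267*485)) = 57195/(146147 + (-49 + 59535 + 129495)) = 57195/(146147 + 188981) = 57195/335128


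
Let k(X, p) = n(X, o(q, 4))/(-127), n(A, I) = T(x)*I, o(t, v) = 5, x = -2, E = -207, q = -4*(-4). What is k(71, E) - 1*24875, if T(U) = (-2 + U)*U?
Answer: -3159165/127 ≈ -24875.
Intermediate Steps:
q = 16
T(U) = U*(-2 + U)
n(A, I) = 8*I (n(A, I) = (-2*(-2 - 2))*I = (-2*(-4))*I = 8*I)
k(X, p) = -40/127 (k(X, p) = (8*5)/(-127) = 40*(-1/127) = -40/127)
k(71, E) - 1*24875 = -40/127 - 1*24875 = -40/127 - 24875 = -3159165/127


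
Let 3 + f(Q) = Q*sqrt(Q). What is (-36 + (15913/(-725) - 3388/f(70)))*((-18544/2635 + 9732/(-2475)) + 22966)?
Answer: -13080917195654599406/9828621474375 - 3912267134384*sqrt(70)/246485805 ≈ -1.4637e+6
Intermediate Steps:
f(Q) = -3 + Q**(3/2) (f(Q) = -3 + Q*sqrt(Q) = -3 + Q**(3/2))
(-36 + (15913/(-725) - 3388/f(70)))*((-18544/2635 + 9732/(-2475)) + 22966) = (-36 + (15913/(-725) - 3388/(-3 + 70**(3/2))))*((-18544/2635 + 9732/(-2475)) + 22966) = (-36 + (15913*(-1/725) - 3388/(-3 + 70*sqrt(70))))*((-18544*1/2635 + 9732*(-1/2475)) + 22966) = (-36 + (-15913/725 - 3388/(-3 + 70*sqrt(70))))*((-18544/2635 - 3244/825) + 22966) = (-42013/725 - 3388/(-3 + 70*sqrt(70)))*(-4769348/434775 + 22966) = (-42013/725 - 3388/(-3 + 70*sqrt(70)))*(9980273302/434775) = -419301222236926/315211875 - 3073924177016/(39525*(-3 + 70*sqrt(70)))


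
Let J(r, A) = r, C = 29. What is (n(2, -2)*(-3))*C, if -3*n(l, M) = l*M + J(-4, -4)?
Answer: -232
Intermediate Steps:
n(l, M) = 4/3 - M*l/3 (n(l, M) = -(l*M - 4)/3 = -(M*l - 4)/3 = -(-4 + M*l)/3 = 4/3 - M*l/3)
(n(2, -2)*(-3))*C = ((4/3 - 1/3*(-2)*2)*(-3))*29 = ((4/3 + 4/3)*(-3))*29 = ((8/3)*(-3))*29 = -8*29 = -232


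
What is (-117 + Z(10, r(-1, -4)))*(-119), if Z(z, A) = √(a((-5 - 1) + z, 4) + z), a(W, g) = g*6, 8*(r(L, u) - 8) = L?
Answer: 13923 - 119*√34 ≈ 13229.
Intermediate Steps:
r(L, u) = 8 + L/8
a(W, g) = 6*g
Z(z, A) = √(24 + z) (Z(z, A) = √(6*4 + z) = √(24 + z))
(-117 + Z(10, r(-1, -4)))*(-119) = (-117 + √(24 + 10))*(-119) = (-117 + √34)*(-119) = 13923 - 119*√34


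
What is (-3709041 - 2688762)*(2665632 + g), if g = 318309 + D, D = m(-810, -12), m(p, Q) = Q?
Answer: -19090589907987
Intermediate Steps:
D = -12
g = 318297 (g = 318309 - 12 = 318297)
(-3709041 - 2688762)*(2665632 + g) = (-3709041 - 2688762)*(2665632 + 318297) = -6397803*2983929 = -19090589907987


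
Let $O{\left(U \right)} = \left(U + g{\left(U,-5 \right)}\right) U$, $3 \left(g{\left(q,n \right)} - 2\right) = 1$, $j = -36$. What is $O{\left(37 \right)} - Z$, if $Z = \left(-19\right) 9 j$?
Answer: $- \frac{14102}{3} \approx -4700.7$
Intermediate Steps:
$g{\left(q,n \right)} = \frac{7}{3}$ ($g{\left(q,n \right)} = 2 + \frac{1}{3} \cdot 1 = 2 + \frac{1}{3} = \frac{7}{3}$)
$O{\left(U \right)} = U \left(\frac{7}{3} + U\right)$ ($O{\left(U \right)} = \left(U + \frac{7}{3}\right) U = \left(\frac{7}{3} + U\right) U = U \left(\frac{7}{3} + U\right)$)
$Z = 6156$ ($Z = \left(-19\right) 9 \left(-36\right) = \left(-171\right) \left(-36\right) = 6156$)
$O{\left(37 \right)} - Z = \frac{1}{3} \cdot 37 \left(7 + 3 \cdot 37\right) - 6156 = \frac{1}{3} \cdot 37 \left(7 + 111\right) - 6156 = \frac{1}{3} \cdot 37 \cdot 118 - 6156 = \frac{4366}{3} - 6156 = - \frac{14102}{3}$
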